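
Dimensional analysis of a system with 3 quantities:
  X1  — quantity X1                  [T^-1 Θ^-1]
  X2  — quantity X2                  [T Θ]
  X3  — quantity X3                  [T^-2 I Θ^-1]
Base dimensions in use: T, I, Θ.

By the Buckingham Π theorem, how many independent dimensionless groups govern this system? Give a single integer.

1

Dimensional matrix (T×I×Θ by X1×X2×X3):
  T: [-1  1 -2]
  I: [ 0  0  1]
  Θ: [-1  1 -1]
RREF → pivots at {X1,X3} ⇒ r = 2
n=3, r=2 ⇒ 1 dimensionless group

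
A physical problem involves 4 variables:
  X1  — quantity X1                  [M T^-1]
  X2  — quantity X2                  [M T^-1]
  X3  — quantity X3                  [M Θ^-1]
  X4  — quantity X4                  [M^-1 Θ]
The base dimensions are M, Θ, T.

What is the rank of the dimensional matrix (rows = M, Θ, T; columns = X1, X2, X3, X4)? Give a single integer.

2

Exponent matrix [M,Θ,T] × [X1,X2,X3,X4]:
  M: [ 1  1  1 -1]
  Θ: [ 0  0 -1  1]
  T: [-1 -1  0  0]
Echelon form has 2 nonzero rows (pivots: X1,X3)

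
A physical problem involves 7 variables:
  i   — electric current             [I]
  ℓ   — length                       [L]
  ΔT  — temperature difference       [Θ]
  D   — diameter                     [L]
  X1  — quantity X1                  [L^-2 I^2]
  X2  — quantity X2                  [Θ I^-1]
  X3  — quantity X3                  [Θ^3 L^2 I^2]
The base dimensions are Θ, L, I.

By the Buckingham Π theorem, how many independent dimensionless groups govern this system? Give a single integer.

4

Exponent matrix [Θ,L,I] × [i,ℓ,ΔT,D,X1,X2,X3]:
  Θ: [ 0  0  1  0  0  1  3]
  L: [ 0  1  0  1 -2  0  2]
  I: [ 1  0  0  0  2 -1  2]
Echelon form has 3 nonzero rows (pivots: i,ℓ,ΔT)
n=7, r=3 ⇒ 4 dimensionless groups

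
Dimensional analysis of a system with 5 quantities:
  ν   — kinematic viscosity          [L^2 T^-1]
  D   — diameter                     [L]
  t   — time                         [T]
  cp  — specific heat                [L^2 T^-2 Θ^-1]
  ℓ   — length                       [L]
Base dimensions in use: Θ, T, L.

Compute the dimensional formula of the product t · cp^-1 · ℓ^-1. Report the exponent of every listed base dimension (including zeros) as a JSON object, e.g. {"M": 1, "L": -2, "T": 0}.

{"Θ": 1, "T": 3, "L": -3}

Exponent matrix [Θ,T,L] × [ν,D,t,cp,ℓ]:
  Θ: [ 0  0  0 -1  0]
  T: [-1  0  1 -2  0]
  L: [ 2  1  0  2  1]
  [Θ]: (1)·0+(-1)·-1+(-1)·0 = 1
  [T]: (1)·1+(-1)·-2+(-1)·0 = 3
  [L]: (1)·0+(-1)·2+(-1)·1 = -3
⇒ Θ T^3 L^-3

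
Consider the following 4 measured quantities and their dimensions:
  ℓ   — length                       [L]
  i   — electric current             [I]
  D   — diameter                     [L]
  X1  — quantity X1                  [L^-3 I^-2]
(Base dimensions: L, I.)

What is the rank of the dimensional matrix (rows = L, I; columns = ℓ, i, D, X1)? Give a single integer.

2

Dimensional matrix (L×I by ℓ×i×D×X1):
  L: [ 1  0  1 -3]
  I: [ 0  1  0 -2]
Echelon form has 2 nonzero rows (pivots: ℓ,i)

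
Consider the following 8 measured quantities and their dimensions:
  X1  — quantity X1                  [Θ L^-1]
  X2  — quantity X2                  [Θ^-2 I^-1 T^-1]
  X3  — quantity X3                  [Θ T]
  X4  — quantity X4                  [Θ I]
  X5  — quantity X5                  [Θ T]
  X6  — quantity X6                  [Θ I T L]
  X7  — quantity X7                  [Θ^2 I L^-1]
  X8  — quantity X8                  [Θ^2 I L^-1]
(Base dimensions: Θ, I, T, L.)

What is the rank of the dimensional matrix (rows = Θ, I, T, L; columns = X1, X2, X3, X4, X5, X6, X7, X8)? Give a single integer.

Write exponents as rows Θ,I,T,L / cols X1,X2,X3,X4,X5,X6,X7,X8:
  Θ: [ 1 -2  1  1  1  1  2  2]
  I: [ 0 -1  0  1  0  1  1  1]
  T: [ 0 -1  1  0  1  1  0  0]
  L: [-1  0  0  0  0  1 -1 -1]
Row reduction gives pivot columns X1,X2,X3; rank = 3

3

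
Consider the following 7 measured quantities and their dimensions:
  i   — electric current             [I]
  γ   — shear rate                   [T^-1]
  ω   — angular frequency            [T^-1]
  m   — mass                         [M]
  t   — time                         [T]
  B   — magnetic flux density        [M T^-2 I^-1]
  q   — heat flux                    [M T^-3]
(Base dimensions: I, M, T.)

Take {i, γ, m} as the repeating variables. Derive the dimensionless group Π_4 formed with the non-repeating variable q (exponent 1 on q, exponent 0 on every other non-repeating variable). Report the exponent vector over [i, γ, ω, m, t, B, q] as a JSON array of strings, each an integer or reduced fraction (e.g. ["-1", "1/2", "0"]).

["0", "-3", "0", "-1", "0", "0", "1"]

Write exponents as rows I,M,T / cols i,γ,ω,m,t,B,q:
  I: [ 1  0  0  0  0 -1  0]
  M: [ 0  0  0  1  0  1  1]
  T: [ 0 -1 -1  0  1 -2 -3]
Row reduction gives pivot columns i,γ,m; rank = 3
Repeat: i,γ,m; free: ω,t,B,q
RREF:
  r0: [   1    0    0    0    0   -1    0]
  r1: [   0    1    1    0   -1    2    3]
  r2: [   0    0    0    1    0    1    1]
Fix exponent of q at 1, ω at 0, t at 0, B at 0; solve each RREF row for its pivot's exponent:
  r0: exp(i) + (0)·1 = 0 ⇒ exp(i) = 0
  r1: exp(γ) + (3)·1 = 0 ⇒ exp(γ) = -3
  r2: exp(m) + (1)·1 = 0 ⇒ exp(m) = -1
Π_4 = γ^-3 · m^-1 · q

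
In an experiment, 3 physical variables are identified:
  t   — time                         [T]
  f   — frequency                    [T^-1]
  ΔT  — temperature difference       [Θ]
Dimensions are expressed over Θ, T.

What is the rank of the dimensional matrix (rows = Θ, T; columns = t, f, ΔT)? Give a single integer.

2

Dimensional matrix (Θ×T by t×f×ΔT):
  Θ: [ 0  0  1]
  T: [ 1 -1  0]
Row reduction gives pivot columns t,ΔT; rank = 2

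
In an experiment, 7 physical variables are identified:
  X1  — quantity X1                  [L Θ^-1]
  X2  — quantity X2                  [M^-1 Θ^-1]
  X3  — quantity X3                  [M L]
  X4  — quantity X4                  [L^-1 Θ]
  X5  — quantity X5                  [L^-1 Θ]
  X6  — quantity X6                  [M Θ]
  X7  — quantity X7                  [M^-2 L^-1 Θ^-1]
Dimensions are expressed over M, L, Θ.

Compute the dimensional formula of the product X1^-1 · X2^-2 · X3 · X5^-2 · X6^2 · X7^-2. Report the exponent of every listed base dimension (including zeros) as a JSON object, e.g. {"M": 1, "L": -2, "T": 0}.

Dimensional matrix (M×L×Θ by X1×X2×X3×X4×X5×X6×X7):
  M: [ 0 -1  1  0  0  1 -2]
  L: [ 1  0  1 -1 -1  0 -1]
  Θ: [-1 -1  0  1  1  1 -1]
  [M]: (-1)·0+(-2)·-1+(1)·1+(-2)·0+(2)·1+(-2)·-2 = 9
  [L]: (-1)·1+(-2)·0+(1)·1+(-2)·-1+(2)·0+(-2)·-1 = 4
  [Θ]: (-1)·-1+(-2)·-1+(1)·0+(-2)·1+(2)·1+(-2)·-1 = 5
⇒ M^9 L^4 Θ^5

{"M": 9, "L": 4, "Θ": 5}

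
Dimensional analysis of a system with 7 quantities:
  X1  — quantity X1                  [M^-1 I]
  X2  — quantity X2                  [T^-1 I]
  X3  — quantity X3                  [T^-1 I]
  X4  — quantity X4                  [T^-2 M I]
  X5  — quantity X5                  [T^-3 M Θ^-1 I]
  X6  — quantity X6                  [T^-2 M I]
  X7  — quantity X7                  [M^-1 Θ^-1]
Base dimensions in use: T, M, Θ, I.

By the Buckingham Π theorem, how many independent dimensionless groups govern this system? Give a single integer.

4

Dimensional matrix (T×M×Θ×I by X1×X2×X3×X4×X5×X6×X7):
  T: [ 0 -1 -1 -2 -3 -2  0]
  M: [-1  0  0  1  1  1 -1]
  Θ: [ 0  0  0  0 -1  0 -1]
  I: [ 1  1  1  1  1  1  0]
Row reduction gives pivot columns X1,X2,X5; rank = 3
Π count = n − r = 7 − 3 = 4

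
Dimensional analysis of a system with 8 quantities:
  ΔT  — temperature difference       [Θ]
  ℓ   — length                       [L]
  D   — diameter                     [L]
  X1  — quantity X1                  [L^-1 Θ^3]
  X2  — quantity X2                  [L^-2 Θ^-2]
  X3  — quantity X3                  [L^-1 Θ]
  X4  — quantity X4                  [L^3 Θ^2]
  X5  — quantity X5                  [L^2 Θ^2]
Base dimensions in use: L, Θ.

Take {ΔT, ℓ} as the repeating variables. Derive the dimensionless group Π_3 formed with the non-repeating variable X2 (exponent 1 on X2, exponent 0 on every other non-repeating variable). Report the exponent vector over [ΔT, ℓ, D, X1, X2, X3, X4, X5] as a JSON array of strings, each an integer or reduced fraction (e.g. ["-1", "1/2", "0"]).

["2", "2", "0", "0", "1", "0", "0", "0"]

Write exponents as rows L,Θ / cols ΔT,ℓ,D,X1,X2,X3,X4,X5:
  L: [ 0  1  1 -1 -2 -1  3  2]
  Θ: [ 1  0  0  3 -2  1  2  2]
Row reduction gives pivot columns ΔT,ℓ; rank = 2
Repeat: ΔT,ℓ; free: D,X1,X2,X3,X4,X5
RREF:
  r0: [   1    0    0    3   -2    1    2    2]
  r1: [   0    1    1   -1   -2   -1    3    2]
Fix exponent of X2 at 1, D at 0, X1 at 0, X3 at 0, X4 at 0, X5 at 0; solve each RREF row for its pivot's exponent:
  r0: exp(ΔT) + (-2)·1 = 0 ⇒ exp(ΔT) = 2
  r1: exp(ℓ) + (-2)·1 = 0 ⇒ exp(ℓ) = 2
Π_3 = ΔT^2 · ℓ^2 · X2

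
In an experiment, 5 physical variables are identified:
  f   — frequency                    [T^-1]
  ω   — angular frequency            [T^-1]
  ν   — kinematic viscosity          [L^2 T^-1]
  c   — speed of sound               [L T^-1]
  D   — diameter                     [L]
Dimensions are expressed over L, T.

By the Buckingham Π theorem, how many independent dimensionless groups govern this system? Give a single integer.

Exponent matrix [L,T] × [f,ω,ν,c,D]:
  L: [ 0  0  2  1  1]
  T: [-1 -1 -1 -1  0]
Row reduction gives pivot columns f,ν; rank = 2
n=5, r=2 ⇒ 3 dimensionless groups

3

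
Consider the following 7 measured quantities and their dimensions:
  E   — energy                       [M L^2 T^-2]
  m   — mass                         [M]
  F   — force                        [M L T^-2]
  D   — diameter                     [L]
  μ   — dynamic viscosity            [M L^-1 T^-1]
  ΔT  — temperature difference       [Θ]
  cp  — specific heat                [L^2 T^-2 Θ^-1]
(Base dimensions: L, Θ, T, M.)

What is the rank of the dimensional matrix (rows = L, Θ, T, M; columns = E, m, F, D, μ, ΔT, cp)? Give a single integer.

4

Exponent matrix [L,Θ,T,M] × [E,m,F,D,μ,ΔT,cp]:
  L: [ 2  0  1  1 -1  0  2]
  Θ: [ 0  0  0  0  0  1 -1]
  T: [-2  0 -2  0 -1  0 -2]
  M: [ 1  1  1  0  1  0  0]
RREF → pivots at {E,m,F,ΔT} ⇒ r = 4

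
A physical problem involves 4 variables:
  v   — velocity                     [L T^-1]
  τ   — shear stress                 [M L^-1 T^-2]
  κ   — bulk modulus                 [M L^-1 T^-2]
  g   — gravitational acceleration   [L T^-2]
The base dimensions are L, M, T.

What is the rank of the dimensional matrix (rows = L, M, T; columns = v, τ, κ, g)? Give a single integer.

3

Write exponents as rows L,M,T / cols v,τ,κ,g:
  L: [ 1 -1 -1  1]
  M: [ 0  1  1  0]
  T: [-1 -2 -2 -2]
Echelon form has 3 nonzero rows (pivots: v,τ,g)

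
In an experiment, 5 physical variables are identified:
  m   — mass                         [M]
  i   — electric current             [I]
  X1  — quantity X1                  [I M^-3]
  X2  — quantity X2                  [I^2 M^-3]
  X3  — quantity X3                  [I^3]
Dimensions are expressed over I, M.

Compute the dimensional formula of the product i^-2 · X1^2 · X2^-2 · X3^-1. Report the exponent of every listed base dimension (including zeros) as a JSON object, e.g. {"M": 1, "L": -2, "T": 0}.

Dimensional matrix (I×M by m×i×X1×X2×X3):
  I: [ 0  1  1  2  3]
  M: [ 1  0 -3 -3  0]
  [I]: (-2)·1+(2)·1+(-2)·2+(-1)·3 = -7
  [M]: (-2)·0+(2)·-3+(-2)·-3+(-1)·0 = 0
⇒ I^-7

{"I": -7, "M": 0}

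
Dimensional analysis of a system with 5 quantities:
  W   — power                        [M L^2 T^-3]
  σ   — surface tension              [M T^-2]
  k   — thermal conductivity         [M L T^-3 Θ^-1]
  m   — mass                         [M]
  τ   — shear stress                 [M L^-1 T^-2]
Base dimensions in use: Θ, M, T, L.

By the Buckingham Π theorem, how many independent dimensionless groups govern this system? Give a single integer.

Dimensional matrix (Θ×M×T×L by W×σ×k×m×τ):
  Θ: [ 0  0 -1  0  0]
  M: [ 1  1  1  1  1]
  T: [-3 -2 -3  0 -2]
  L: [ 2  0  1  0 -1]
Row reduction gives pivot columns W,σ,k,m; rank = 4
5 vars − rank 4 = 1 Π group

1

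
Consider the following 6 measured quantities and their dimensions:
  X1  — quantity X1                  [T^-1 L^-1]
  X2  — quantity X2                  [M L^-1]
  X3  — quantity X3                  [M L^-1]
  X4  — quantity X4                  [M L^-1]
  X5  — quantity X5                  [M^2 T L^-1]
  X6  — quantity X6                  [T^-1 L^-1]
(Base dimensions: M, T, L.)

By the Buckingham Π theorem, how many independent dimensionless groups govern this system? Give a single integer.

Dimensional matrix (M×T×L by X1×X2×X3×X4×X5×X6):
  M: [ 0  1  1  1  2  0]
  T: [-1  0  0  0  1 -1]
  L: [-1 -1 -1 -1 -1 -1]
Echelon form has 2 nonzero rows (pivots: X1,X2)
n=6, r=2 ⇒ 4 dimensionless groups

4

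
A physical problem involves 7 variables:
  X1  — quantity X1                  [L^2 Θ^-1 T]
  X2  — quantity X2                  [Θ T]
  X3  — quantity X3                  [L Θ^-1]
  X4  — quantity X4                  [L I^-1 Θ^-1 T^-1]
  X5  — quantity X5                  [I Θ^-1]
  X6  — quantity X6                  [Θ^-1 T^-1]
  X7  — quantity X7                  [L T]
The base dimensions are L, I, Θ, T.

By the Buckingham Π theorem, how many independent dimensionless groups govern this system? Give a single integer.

4

Exponent matrix [L,I,Θ,T] × [X1,X2,X3,X4,X5,X6,X7]:
  L: [ 2  0  1  1  0  0  1]
  I: [ 0  0  0 -1  1  0  0]
  Θ: [-1  1 -1 -1 -1 -1  0]
  T: [ 1  1  0 -1  0 -1  1]
Row reduction gives pivot columns X1,X2,X4; rank = 3
7 vars − rank 3 = 4 Π groups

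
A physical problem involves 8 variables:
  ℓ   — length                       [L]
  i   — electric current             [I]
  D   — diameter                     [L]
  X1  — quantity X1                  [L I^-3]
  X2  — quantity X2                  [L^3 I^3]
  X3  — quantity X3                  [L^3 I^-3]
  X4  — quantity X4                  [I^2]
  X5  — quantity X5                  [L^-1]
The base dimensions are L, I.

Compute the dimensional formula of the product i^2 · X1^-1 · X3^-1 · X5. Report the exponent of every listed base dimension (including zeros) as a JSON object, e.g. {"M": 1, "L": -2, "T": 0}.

Exponent matrix [L,I] × [ℓ,i,D,X1,X2,X3,X4,X5]:
  L: [ 1  0  1  1  3  3  0 -1]
  I: [ 0  1  0 -3  3 -3  2  0]
  [L]: (2)·0+(-1)·1+(-1)·3+(1)·-1 = -5
  [I]: (2)·1+(-1)·-3+(-1)·-3+(1)·0 = 8
⇒ L^-5 I^8

{"L": -5, "I": 8}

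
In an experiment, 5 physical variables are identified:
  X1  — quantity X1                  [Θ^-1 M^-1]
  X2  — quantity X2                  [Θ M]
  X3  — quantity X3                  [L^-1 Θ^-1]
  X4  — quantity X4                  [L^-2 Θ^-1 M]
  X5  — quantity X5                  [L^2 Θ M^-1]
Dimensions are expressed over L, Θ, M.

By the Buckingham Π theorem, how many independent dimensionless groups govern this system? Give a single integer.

3

Exponent matrix [L,Θ,M] × [X1,X2,X3,X4,X5]:
  L: [ 0  0 -1 -2  2]
  Θ: [-1  1 -1 -1  1]
  M: [-1  1  0  1 -1]
Echelon form has 2 nonzero rows (pivots: X1,X3)
n=5, r=2 ⇒ 3 dimensionless groups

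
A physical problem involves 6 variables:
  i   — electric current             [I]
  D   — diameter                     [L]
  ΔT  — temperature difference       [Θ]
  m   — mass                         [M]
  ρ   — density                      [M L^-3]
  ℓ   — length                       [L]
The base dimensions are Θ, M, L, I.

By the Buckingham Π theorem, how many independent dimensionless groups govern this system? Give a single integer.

2

Dimensional matrix (Θ×M×L×I by i×D×ΔT×m×ρ×ℓ):
  Θ: [ 0  0  1  0  0  0]
  M: [ 0  0  0  1  1  0]
  L: [ 0  1  0  0 -3  1]
  I: [ 1  0  0  0  0  0]
Row reduction gives pivot columns i,D,ΔT,m; rank = 4
6 vars − rank 4 = 2 Π groups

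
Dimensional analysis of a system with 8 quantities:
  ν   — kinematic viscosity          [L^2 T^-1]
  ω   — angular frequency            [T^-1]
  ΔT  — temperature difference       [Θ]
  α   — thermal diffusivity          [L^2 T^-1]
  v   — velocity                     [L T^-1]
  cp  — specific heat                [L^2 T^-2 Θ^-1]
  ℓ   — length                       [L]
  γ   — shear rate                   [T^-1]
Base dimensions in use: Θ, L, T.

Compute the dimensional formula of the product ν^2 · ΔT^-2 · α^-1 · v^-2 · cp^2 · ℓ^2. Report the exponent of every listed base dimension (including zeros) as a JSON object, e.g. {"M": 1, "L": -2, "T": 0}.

{"Θ": -4, "L": 6, "T": -3}

Write exponents as rows Θ,L,T / cols ν,ω,ΔT,α,v,cp,ℓ,γ:
  Θ: [ 0  0  1  0  0 -1  0  0]
  L: [ 2  0  0  2  1  2  1  0]
  T: [-1 -1  0 -1 -1 -2  0 -1]
  [Θ]: (2)·0+(-2)·1+(-1)·0+(-2)·0+(2)·-1+(2)·0 = -4
  [L]: (2)·2+(-2)·0+(-1)·2+(-2)·1+(2)·2+(2)·1 = 6
  [T]: (2)·-1+(-2)·0+(-1)·-1+(-2)·-1+(2)·-2+(2)·0 = -3
⇒ Θ^-4 L^6 T^-3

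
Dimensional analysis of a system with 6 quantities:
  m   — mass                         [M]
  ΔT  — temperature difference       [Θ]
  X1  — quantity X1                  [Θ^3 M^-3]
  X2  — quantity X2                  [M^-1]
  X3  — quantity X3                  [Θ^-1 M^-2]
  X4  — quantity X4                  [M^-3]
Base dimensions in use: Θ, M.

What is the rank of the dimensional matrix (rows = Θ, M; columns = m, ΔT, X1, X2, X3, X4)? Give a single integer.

Dimensional matrix (Θ×M by m×ΔT×X1×X2×X3×X4):
  Θ: [ 0  1  3  0 -1  0]
  M: [ 1  0 -3 -1 -2 -3]
RREF → pivots at {m,ΔT} ⇒ r = 2

2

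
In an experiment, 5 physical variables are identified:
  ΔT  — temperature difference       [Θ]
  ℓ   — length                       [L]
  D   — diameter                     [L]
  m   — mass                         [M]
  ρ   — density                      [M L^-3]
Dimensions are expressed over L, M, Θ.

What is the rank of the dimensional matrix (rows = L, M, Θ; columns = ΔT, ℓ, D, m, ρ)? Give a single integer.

Dimensional matrix (L×M×Θ by ΔT×ℓ×D×m×ρ):
  L: [ 0  1  1  0 -3]
  M: [ 0  0  0  1  1]
  Θ: [ 1  0  0  0  0]
Row reduction gives pivot columns ΔT,ℓ,m; rank = 3

3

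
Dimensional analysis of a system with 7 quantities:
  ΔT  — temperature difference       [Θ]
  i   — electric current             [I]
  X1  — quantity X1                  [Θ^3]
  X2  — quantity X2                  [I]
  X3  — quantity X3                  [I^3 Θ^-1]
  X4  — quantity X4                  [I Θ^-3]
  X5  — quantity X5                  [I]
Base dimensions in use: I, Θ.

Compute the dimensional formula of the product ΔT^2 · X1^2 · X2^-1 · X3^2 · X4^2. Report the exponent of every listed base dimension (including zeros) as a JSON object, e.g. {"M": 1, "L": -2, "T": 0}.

Dimensional matrix (I×Θ by ΔT×i×X1×X2×X3×X4×X5):
  I: [ 0  1  0  1  3  1  1]
  Θ: [ 1  0  3  0 -1 -3  0]
  [I]: (2)·0+(2)·0+(-1)·1+(2)·3+(2)·1 = 7
  [Θ]: (2)·1+(2)·3+(-1)·0+(2)·-1+(2)·-3 = 0
⇒ I^7

{"I": 7, "Θ": 0}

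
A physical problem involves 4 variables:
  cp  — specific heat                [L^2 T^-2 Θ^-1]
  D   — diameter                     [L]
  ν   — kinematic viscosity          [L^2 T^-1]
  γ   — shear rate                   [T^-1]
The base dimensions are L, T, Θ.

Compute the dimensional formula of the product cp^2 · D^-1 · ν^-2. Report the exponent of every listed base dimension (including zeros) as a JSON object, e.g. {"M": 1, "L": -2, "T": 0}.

{"L": -1, "T": -2, "Θ": -2}

Dimensional matrix (L×T×Θ by cp×D×ν×γ):
  L: [ 2  1  2  0]
  T: [-2  0 -1 -1]
  Θ: [-1  0  0  0]
  [L]: (2)·2+(-1)·1+(-2)·2 = -1
  [T]: (2)·-2+(-1)·0+(-2)·-1 = -2
  [Θ]: (2)·-1+(-1)·0+(-2)·0 = -2
⇒ L^-1 T^-2 Θ^-2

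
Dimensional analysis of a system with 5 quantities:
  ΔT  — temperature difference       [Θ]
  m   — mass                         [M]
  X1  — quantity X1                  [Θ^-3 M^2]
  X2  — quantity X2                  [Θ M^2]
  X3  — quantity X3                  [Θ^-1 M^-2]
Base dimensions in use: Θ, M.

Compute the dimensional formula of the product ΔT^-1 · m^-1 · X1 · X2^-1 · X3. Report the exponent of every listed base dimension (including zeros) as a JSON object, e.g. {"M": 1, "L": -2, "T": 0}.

{"Θ": -6, "M": -3}

Dimensional matrix (Θ×M by ΔT×m×X1×X2×X3):
  Θ: [ 1  0 -3  1 -1]
  M: [ 0  1  2  2 -2]
  [Θ]: (-1)·1+(-1)·0+(1)·-3+(-1)·1+(1)·-1 = -6
  [M]: (-1)·0+(-1)·1+(1)·2+(-1)·2+(1)·-2 = -3
⇒ Θ^-6 M^-3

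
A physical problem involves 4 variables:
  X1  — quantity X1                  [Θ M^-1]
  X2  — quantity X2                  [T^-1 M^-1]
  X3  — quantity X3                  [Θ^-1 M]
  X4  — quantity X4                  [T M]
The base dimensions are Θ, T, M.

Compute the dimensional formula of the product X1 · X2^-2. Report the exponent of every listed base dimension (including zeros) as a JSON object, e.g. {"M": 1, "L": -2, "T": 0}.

Exponent matrix [Θ,T,M] × [X1,X2,X3,X4]:
  Θ: [ 1  0 -1  0]
  T: [ 0 -1  0  1]
  M: [-1 -1  1  1]
  [Θ]: (1)·1+(-2)·0 = 1
  [T]: (1)·0+(-2)·-1 = 2
  [M]: (1)·-1+(-2)·-1 = 1
⇒ Θ T^2 M

{"Θ": 1, "T": 2, "M": 1}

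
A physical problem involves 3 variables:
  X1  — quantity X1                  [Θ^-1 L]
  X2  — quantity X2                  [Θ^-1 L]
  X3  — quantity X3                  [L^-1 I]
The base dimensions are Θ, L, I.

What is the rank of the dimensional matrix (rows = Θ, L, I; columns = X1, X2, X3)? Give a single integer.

2

Dimensional matrix (Θ×L×I by X1×X2×X3):
  Θ: [-1 -1  0]
  L: [ 1  1 -1]
  I: [ 0  0  1]
RREF → pivots at {X1,X3} ⇒ r = 2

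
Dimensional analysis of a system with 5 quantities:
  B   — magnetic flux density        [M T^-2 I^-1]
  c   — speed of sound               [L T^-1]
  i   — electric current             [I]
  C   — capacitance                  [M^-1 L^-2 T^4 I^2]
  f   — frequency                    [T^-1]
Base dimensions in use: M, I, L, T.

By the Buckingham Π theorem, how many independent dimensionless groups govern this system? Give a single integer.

1

Write exponents as rows M,I,L,T / cols B,c,i,C,f:
  M: [ 1  0  0 -1  0]
  I: [-1  0  1  2  0]
  L: [ 0  1  0 -2  0]
  T: [-2 -1  0  4 -1]
Row reduction gives pivot columns B,c,i,f; rank = 4
Π count = n − r = 5 − 4 = 1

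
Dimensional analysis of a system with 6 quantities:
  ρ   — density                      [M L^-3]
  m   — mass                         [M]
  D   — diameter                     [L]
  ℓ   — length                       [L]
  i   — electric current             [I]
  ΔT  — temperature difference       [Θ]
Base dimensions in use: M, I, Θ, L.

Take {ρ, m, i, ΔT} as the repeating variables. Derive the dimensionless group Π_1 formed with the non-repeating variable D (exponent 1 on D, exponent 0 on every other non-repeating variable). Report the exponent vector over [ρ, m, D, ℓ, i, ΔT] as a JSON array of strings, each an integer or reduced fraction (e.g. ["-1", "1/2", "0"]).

Write exponents as rows M,I,Θ,L / cols ρ,m,D,ℓ,i,ΔT:
  M: [ 1  1  0  0  0  0]
  I: [ 0  0  0  0  1  0]
  Θ: [ 0  0  0  0  0  1]
  L: [-3  0  1  1  0  0]
RREF → pivots at {ρ,m,i,ΔT} ⇒ r = 4
Pivot set = {ρ,m,i,ΔT}, free = {D,ℓ}
RREF:
  r0: [   1    0 -1/3 -1/3    0    0]
  r1: [   0    1  1/3  1/3    0    0]
  r2: [   0    0    0    0    1    0]
  r3: [   0    0    0    0    0    1]
Fix exponent of D at 1, ℓ at 0; solve each RREF row for its pivot's exponent:
  r0: exp(ρ) + (-1/3)·1 = 0 ⇒ exp(ρ) = 1/3
  r1: exp(m) + (1/3)·1 = 0 ⇒ exp(m) = -1/3
  r2: exp(i) + (0)·1 = 0 ⇒ exp(i) = 0
  r3: exp(ΔT) + (0)·1 = 0 ⇒ exp(ΔT) = 0
Π_1 = ρ^(1/3) · m^(-1/3) · D

["1/3", "-1/3", "1", "0", "0", "0"]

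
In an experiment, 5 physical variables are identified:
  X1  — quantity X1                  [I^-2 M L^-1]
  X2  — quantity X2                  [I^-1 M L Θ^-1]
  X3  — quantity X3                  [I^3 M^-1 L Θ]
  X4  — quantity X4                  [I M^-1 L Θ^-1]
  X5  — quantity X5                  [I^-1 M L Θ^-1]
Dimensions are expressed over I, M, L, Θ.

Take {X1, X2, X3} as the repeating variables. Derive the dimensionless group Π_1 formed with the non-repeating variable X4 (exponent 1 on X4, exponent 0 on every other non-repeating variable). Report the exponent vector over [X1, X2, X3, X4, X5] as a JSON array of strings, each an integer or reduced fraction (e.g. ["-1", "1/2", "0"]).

Write exponents as rows I,M,L,Θ / cols X1,X2,X3,X4,X5:
  I: [-2 -1  3  1 -1]
  M: [ 1  1 -1 -1  1]
  L: [-1  1  1  1  1]
  Θ: [ 0 -1  1 -1 -1]
RREF → pivots at {X1,X2,X3} ⇒ r = 3
Repeat: X1,X2,X3; free: X4,X5
RREF:
  r0: [   1    0    0   -2    0]
  r1: [   0    1    0    0    1]
  r2: [   0    0    1   -1    0]
  r3: [   0    0    0    0    0]
Fix exponent of X4 at 1, X5 at 0; solve each RREF row for its pivot's exponent:
  r0: exp(X1) + (-2)·1 = 0 ⇒ exp(X1) = 2
  r1: exp(X2) + (0)·1 = 0 ⇒ exp(X2) = 0
  r2: exp(X3) + (-1)·1 = 0 ⇒ exp(X3) = 1
Π_1 = X1^2 · X3 · X4

["2", "0", "1", "1", "0"]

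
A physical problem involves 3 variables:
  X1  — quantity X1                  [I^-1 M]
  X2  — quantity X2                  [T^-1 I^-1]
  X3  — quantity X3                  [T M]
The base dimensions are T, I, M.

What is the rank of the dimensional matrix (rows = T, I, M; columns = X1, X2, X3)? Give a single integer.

Dimensional matrix (T×I×M by X1×X2×X3):
  T: [ 0 -1  1]
  I: [-1 -1  0]
  M: [ 1  0  1]
Echelon form has 2 nonzero rows (pivots: X1,X2)

2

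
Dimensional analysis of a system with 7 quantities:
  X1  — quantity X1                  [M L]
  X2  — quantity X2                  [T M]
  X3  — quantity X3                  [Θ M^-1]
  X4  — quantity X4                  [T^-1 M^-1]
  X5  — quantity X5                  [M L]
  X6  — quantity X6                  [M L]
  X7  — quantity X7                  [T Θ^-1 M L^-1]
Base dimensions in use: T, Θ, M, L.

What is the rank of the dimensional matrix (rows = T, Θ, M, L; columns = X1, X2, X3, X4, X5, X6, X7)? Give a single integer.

Exponent matrix [T,Θ,M,L] × [X1,X2,X3,X4,X5,X6,X7]:
  T: [ 0  1  0 -1  0  0  1]
  Θ: [ 0  0  1  0  0  0 -1]
  M: [ 1  1 -1 -1  1  1  1]
  L: [ 1  0  0  0  1  1 -1]
Echelon form has 3 nonzero rows (pivots: X1,X2,X3)

3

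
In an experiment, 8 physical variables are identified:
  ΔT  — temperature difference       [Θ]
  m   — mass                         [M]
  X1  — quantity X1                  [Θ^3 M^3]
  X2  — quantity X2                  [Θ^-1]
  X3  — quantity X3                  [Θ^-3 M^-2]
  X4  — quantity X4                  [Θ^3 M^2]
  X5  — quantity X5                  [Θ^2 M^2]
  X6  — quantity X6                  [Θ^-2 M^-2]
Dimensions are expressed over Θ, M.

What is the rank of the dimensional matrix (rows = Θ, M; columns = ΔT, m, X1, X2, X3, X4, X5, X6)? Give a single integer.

2

Dimensional matrix (Θ×M by ΔT×m×X1×X2×X3×X4×X5×X6):
  Θ: [ 1  0  3 -1 -3  3  2 -2]
  M: [ 0  1  3  0 -2  2  2 -2]
RREF → pivots at {ΔT,m} ⇒ r = 2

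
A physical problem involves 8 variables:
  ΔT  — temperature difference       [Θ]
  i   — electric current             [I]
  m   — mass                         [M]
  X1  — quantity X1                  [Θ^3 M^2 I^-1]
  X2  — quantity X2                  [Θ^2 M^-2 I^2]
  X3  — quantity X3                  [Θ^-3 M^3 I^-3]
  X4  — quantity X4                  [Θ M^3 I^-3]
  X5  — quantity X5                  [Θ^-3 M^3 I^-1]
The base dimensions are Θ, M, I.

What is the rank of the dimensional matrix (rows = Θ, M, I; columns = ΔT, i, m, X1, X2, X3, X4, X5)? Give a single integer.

3

Exponent matrix [Θ,M,I] × [ΔT,i,m,X1,X2,X3,X4,X5]:
  Θ: [ 1  0  0  3  2 -3  1 -3]
  M: [ 0  0  1  2 -2  3  3  3]
  I: [ 0  1  0 -1  2 -3 -3 -1]
Echelon form has 3 nonzero rows (pivots: ΔT,i,m)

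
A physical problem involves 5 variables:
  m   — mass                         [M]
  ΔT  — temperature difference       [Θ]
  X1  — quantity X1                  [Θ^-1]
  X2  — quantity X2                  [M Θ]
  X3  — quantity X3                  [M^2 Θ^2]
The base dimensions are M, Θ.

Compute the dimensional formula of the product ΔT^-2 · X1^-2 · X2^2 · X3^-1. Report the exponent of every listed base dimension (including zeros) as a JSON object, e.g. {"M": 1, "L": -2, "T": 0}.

Write exponents as rows M,Θ / cols m,ΔT,X1,X2,X3:
  M: [ 1  0  0  1  2]
  Θ: [ 0  1 -1  1  2]
  [M]: (-2)·0+(-2)·0+(2)·1+(-1)·2 = 0
  [Θ]: (-2)·1+(-2)·-1+(2)·1+(-1)·2 = 0
⇒ 1 (dimensionless)

{"M": 0, "Θ": 0}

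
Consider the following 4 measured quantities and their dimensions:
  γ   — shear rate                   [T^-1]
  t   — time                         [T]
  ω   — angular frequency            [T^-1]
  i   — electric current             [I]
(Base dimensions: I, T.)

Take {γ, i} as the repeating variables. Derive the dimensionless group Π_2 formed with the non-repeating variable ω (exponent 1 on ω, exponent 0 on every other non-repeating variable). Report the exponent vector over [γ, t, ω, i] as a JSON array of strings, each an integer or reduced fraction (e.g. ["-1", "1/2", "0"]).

Write exponents as rows I,T / cols γ,t,ω,i:
  I: [ 0  0  0  1]
  T: [-1  1 -1  0]
Row reduction gives pivot columns γ,i; rank = 2
Pivot set = {γ,i}, free = {t,ω}
RREF:
  r0: [   1   -1    1    0]
  r1: [   0    0    0    1]
Fix exponent of ω at 1, t at 0; solve each RREF row for its pivot's exponent:
  r0: exp(γ) + (1)·1 = 0 ⇒ exp(γ) = -1
  r1: exp(i) + (0)·1 = 0 ⇒ exp(i) = 0
Π_2 = γ^-1 · ω

["-1", "0", "1", "0"]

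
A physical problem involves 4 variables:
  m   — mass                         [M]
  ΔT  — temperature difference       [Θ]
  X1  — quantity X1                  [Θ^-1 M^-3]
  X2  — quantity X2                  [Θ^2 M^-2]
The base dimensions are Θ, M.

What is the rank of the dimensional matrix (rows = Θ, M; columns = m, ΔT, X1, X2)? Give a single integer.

2

Write exponents as rows Θ,M / cols m,ΔT,X1,X2:
  Θ: [ 0  1 -1  2]
  M: [ 1  0 -3 -2]
Row reduction gives pivot columns m,ΔT; rank = 2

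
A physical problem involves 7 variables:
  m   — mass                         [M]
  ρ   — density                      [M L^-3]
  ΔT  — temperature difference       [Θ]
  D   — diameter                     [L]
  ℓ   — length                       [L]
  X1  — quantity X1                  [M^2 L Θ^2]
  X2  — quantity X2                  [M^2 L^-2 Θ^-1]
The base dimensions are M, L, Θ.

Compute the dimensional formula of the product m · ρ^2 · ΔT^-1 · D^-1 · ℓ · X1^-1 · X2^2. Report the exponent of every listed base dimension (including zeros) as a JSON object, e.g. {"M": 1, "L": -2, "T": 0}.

{"M": 5, "L": -11, "Θ": -5}

Write exponents as rows M,L,Θ / cols m,ρ,ΔT,D,ℓ,X1,X2:
  M: [ 1  1  0  0  0  2  2]
  L: [ 0 -3  0  1  1  1 -2]
  Θ: [ 0  0  1  0  0  2 -1]
  [M]: (1)·1+(2)·1+(-1)·0+(-1)·0+(1)·0+(-1)·2+(2)·2 = 5
  [L]: (1)·0+(2)·-3+(-1)·0+(-1)·1+(1)·1+(-1)·1+(2)·-2 = -11
  [Θ]: (1)·0+(2)·0+(-1)·1+(-1)·0+(1)·0+(-1)·2+(2)·-1 = -5
⇒ M^5 L^-11 Θ^-5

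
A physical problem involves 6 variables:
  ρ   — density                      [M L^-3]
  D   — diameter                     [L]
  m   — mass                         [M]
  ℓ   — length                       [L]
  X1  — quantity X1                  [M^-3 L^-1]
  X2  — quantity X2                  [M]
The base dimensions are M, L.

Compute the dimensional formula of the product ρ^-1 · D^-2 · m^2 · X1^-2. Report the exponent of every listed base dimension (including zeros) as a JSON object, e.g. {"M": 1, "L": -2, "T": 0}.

Write exponents as rows M,L / cols ρ,D,m,ℓ,X1,X2:
  M: [ 1  0  1  0 -3  1]
  L: [-3  1  0  1 -1  0]
  [M]: (-1)·1+(-2)·0+(2)·1+(-2)·-3 = 7
  [L]: (-1)·-3+(-2)·1+(2)·0+(-2)·-1 = 3
⇒ M^7 L^3

{"M": 7, "L": 3}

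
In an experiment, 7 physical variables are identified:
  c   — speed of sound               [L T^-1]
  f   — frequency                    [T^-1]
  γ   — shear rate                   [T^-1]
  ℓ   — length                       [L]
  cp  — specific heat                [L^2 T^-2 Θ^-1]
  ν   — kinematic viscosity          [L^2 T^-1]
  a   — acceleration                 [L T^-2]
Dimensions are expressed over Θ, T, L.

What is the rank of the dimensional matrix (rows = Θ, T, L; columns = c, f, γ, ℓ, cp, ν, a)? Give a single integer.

Dimensional matrix (Θ×T×L by c×f×γ×ℓ×cp×ν×a):
  Θ: [ 0  0  0  0 -1  0  0]
  T: [-1 -1 -1  0 -2 -1 -2]
  L: [ 1  0  0  1  2  2  1]
RREF → pivots at {c,f,cp} ⇒ r = 3

3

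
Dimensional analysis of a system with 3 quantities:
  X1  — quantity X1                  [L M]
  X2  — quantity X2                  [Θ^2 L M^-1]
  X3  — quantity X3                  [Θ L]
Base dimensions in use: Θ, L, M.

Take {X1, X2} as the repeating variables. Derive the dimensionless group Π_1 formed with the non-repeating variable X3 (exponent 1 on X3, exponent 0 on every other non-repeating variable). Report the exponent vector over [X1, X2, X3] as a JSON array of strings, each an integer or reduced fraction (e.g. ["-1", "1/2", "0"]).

["-1/2", "-1/2", "1"]

Exponent matrix [Θ,L,M] × [X1,X2,X3]:
  Θ: [ 0  2  1]
  L: [ 1  1  1]
  M: [ 1 -1  0]
RREF → pivots at {X1,X2} ⇒ r = 2
Repeat: X1,X2; free: X3
RREF:
  r0: [   1    0  1/2]
  r1: [   0    1  1/2]
  r2: [   0    0    0]
Fix exponent of X3 at 1; solve each RREF row for its pivot's exponent:
  r0: exp(X1) + (1/2)·1 = 0 ⇒ exp(X1) = -1/2
  r1: exp(X2) + (1/2)·1 = 0 ⇒ exp(X2) = -1/2
Π_1 = X1^(-1/2) · X2^(-1/2) · X3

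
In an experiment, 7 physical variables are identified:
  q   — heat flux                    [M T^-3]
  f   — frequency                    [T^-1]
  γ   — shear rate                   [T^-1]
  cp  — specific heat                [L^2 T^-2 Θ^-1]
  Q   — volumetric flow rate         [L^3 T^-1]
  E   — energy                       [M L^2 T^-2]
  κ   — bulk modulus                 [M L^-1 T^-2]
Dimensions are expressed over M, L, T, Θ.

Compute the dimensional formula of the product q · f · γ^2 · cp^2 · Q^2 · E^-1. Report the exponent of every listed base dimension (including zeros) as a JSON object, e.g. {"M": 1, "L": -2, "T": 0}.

{"M": 0, "L": 8, "T": -10, "Θ": -2}

Exponent matrix [M,L,T,Θ] × [q,f,γ,cp,Q,E,κ]:
  M: [ 1  0  0  0  0  1  1]
  L: [ 0  0  0  2  3  2 -1]
  T: [-3 -1 -1 -2 -1 -2 -2]
  Θ: [ 0  0  0 -1  0  0  0]
  [M]: (1)·1+(1)·0+(2)·0+(2)·0+(2)·0+(-1)·1 = 0
  [L]: (1)·0+(1)·0+(2)·0+(2)·2+(2)·3+(-1)·2 = 8
  [T]: (1)·-3+(1)·-1+(2)·-1+(2)·-2+(2)·-1+(-1)·-2 = -10
  [Θ]: (1)·0+(1)·0+(2)·0+(2)·-1+(2)·0+(-1)·0 = -2
⇒ L^8 T^-10 Θ^-2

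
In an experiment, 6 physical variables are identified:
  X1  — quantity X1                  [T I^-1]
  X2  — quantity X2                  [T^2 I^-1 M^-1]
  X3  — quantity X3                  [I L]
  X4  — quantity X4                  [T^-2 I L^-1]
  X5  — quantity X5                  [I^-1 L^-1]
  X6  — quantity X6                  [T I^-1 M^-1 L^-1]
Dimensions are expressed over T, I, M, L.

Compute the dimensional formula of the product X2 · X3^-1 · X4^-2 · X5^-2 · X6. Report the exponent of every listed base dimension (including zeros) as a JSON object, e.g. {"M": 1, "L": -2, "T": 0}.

{"T": 7, "I": -3, "M": -2, "L": 2}

Dimensional matrix (T×I×M×L by X1×X2×X3×X4×X5×X6):
  T: [ 1  2  0 -2  0  1]
  I: [-1 -1  1  1 -1 -1]
  M: [ 0 -1  0  0  0 -1]
  L: [ 0  0  1 -1 -1 -1]
  [T]: (1)·2+(-1)·0+(-2)·-2+(-2)·0+(1)·1 = 7
  [I]: (1)·-1+(-1)·1+(-2)·1+(-2)·-1+(1)·-1 = -3
  [M]: (1)·-1+(-1)·0+(-2)·0+(-2)·0+(1)·-1 = -2
  [L]: (1)·0+(-1)·1+(-2)·-1+(-2)·-1+(1)·-1 = 2
⇒ T^7 I^-3 M^-2 L^2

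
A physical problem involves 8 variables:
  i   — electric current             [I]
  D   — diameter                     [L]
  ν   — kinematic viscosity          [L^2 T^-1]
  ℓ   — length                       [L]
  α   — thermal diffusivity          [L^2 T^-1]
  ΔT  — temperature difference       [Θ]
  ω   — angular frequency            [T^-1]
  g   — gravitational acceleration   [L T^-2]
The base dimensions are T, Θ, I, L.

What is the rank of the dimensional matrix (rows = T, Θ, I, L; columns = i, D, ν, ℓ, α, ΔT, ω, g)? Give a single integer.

4

Write exponents as rows T,Θ,I,L / cols i,D,ν,ℓ,α,ΔT,ω,g:
  T: [ 0  0 -1  0 -1  0 -1 -2]
  Θ: [ 0  0  0  0  0  1  0  0]
  I: [ 1  0  0  0  0  0  0  0]
  L: [ 0  1  2  1  2  0  0  1]
Row reduction gives pivot columns i,D,ν,ΔT; rank = 4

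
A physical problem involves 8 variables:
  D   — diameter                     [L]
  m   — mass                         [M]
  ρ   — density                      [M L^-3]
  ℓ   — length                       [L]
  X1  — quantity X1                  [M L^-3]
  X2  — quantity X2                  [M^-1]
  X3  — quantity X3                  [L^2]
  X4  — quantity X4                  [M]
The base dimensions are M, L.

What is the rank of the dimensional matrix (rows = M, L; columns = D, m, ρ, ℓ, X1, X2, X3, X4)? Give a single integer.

Dimensional matrix (M×L by D×m×ρ×ℓ×X1×X2×X3×X4):
  M: [ 0  1  1  0  1 -1  0  1]
  L: [ 1  0 -3  1 -3  0  2  0]
Echelon form has 2 nonzero rows (pivots: D,m)

2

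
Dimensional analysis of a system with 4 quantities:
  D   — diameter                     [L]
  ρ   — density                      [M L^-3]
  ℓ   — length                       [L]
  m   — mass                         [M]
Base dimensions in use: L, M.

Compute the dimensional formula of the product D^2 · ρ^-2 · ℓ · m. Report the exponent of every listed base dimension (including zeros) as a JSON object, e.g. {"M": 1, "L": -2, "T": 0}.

Dimensional matrix (L×M by D×ρ×ℓ×m):
  L: [ 1 -3  1  0]
  M: [ 0  1  0  1]
  [L]: (2)·1+(-2)·-3+(1)·1+(1)·0 = 9
  [M]: (2)·0+(-2)·1+(1)·0+(1)·1 = -1
⇒ L^9 M^-1

{"L": 9, "M": -1}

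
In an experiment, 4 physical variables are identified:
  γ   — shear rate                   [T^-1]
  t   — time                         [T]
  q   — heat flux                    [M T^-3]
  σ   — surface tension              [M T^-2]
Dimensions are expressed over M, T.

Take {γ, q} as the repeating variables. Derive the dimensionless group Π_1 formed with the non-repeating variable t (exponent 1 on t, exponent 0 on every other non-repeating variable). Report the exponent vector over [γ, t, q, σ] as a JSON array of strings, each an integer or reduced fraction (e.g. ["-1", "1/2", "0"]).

["1", "1", "0", "0"]

Write exponents as rows M,T / cols γ,t,q,σ:
  M: [ 0  0  1  1]
  T: [-1  1 -3 -2]
Row reduction gives pivot columns γ,q; rank = 2
Pivot set = {γ,q}, free = {t,σ}
RREF:
  r0: [   1   -1    0   -1]
  r1: [   0    0    1    1]
Fix exponent of t at 1, σ at 0; solve each RREF row for its pivot's exponent:
  r0: exp(γ) + (-1)·1 = 0 ⇒ exp(γ) = 1
  r1: exp(q) + (0)·1 = 0 ⇒ exp(q) = 0
Π_1 = γ · t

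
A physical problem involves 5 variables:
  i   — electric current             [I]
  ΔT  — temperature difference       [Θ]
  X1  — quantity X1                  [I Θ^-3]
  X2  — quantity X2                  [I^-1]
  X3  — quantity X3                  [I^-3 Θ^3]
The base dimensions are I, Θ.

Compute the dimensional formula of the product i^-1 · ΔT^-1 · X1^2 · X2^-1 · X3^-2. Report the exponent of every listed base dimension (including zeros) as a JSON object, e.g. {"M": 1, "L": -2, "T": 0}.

Write exponents as rows I,Θ / cols i,ΔT,X1,X2,X3:
  I: [ 1  0  1 -1 -3]
  Θ: [ 0  1 -3  0  3]
  [I]: (-1)·1+(-1)·0+(2)·1+(-1)·-1+(-2)·-3 = 8
  [Θ]: (-1)·0+(-1)·1+(2)·-3+(-1)·0+(-2)·3 = -13
⇒ I^8 Θ^-13

{"I": 8, "Θ": -13}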